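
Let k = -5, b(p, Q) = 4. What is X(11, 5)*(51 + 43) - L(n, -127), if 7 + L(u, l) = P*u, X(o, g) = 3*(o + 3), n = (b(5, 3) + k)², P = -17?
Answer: 3972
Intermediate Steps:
n = 1 (n = (4 - 5)² = (-1)² = 1)
X(o, g) = 9 + 3*o (X(o, g) = 3*(3 + o) = 9 + 3*o)
L(u, l) = -7 - 17*u
X(11, 5)*(51 + 43) - L(n, -127) = (9 + 3*11)*(51 + 43) - (-7 - 17*1) = (9 + 33)*94 - (-7 - 17) = 42*94 - 1*(-24) = 3948 + 24 = 3972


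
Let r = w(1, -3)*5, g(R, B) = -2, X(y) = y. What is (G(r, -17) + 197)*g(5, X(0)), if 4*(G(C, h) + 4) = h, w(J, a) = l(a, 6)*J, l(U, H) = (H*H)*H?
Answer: -755/2 ≈ -377.50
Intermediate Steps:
l(U, H) = H³ (l(U, H) = H²*H = H³)
w(J, a) = 216*J (w(J, a) = 6³*J = 216*J)
r = 1080 (r = (216*1)*5 = 216*5 = 1080)
G(C, h) = -4 + h/4
(G(r, -17) + 197)*g(5, X(0)) = ((-4 + (¼)*(-17)) + 197)*(-2) = ((-4 - 17/4) + 197)*(-2) = (-33/4 + 197)*(-2) = (755/4)*(-2) = -755/2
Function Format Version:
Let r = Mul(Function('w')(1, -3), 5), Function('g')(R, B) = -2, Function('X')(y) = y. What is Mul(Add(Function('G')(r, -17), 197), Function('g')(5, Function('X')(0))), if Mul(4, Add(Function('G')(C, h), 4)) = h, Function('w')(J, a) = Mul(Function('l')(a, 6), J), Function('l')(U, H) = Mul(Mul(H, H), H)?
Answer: Rational(-755, 2) ≈ -377.50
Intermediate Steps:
Function('l')(U, H) = Pow(H, 3) (Function('l')(U, H) = Mul(Pow(H, 2), H) = Pow(H, 3))
Function('w')(J, a) = Mul(216, J) (Function('w')(J, a) = Mul(Pow(6, 3), J) = Mul(216, J))
r = 1080 (r = Mul(Mul(216, 1), 5) = Mul(216, 5) = 1080)
Function('G')(C, h) = Add(-4, Mul(Rational(1, 4), h))
Mul(Add(Function('G')(r, -17), 197), Function('g')(5, Function('X')(0))) = Mul(Add(Add(-4, Mul(Rational(1, 4), -17)), 197), -2) = Mul(Add(Add(-4, Rational(-17, 4)), 197), -2) = Mul(Add(Rational(-33, 4), 197), -2) = Mul(Rational(755, 4), -2) = Rational(-755, 2)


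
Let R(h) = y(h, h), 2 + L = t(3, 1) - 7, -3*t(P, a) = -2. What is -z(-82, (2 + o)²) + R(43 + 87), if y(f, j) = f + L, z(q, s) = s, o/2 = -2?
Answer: 353/3 ≈ 117.67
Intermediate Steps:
o = -4 (o = 2*(-2) = -4)
t(P, a) = ⅔ (t(P, a) = -⅓*(-2) = ⅔)
L = -25/3 (L = -2 + (⅔ - 7) = -2 - 19/3 = -25/3 ≈ -8.3333)
y(f, j) = -25/3 + f (y(f, j) = f - 25/3 = -25/3 + f)
R(h) = -25/3 + h
-z(-82, (2 + o)²) + R(43 + 87) = -(2 - 4)² + (-25/3 + (43 + 87)) = -1*(-2)² + (-25/3 + 130) = -1*4 + 365/3 = -4 + 365/3 = 353/3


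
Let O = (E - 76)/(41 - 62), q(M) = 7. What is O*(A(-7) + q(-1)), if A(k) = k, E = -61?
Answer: 0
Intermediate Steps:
O = 137/21 (O = (-61 - 76)/(41 - 62) = -137/(-21) = -137*(-1/21) = 137/21 ≈ 6.5238)
O*(A(-7) + q(-1)) = 137*(-7 + 7)/21 = (137/21)*0 = 0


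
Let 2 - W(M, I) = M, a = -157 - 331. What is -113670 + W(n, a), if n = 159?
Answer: -113827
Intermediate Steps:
a = -488
W(M, I) = 2 - M
-113670 + W(n, a) = -113670 + (2 - 1*159) = -113670 + (2 - 159) = -113670 - 157 = -113827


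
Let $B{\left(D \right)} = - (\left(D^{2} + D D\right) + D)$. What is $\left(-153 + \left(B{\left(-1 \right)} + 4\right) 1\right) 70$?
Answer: $-10500$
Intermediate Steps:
$B{\left(D \right)} = - D - 2 D^{2}$ ($B{\left(D \right)} = - (\left(D^{2} + D^{2}\right) + D) = - (2 D^{2} + D) = - (D + 2 D^{2}) = - D - 2 D^{2}$)
$\left(-153 + \left(B{\left(-1 \right)} + 4\right) 1\right) 70 = \left(-153 + \left(\left(-1\right) \left(-1\right) \left(1 + 2 \left(-1\right)\right) + 4\right) 1\right) 70 = \left(-153 + \left(\left(-1\right) \left(-1\right) \left(1 - 2\right) + 4\right) 1\right) 70 = \left(-153 + \left(\left(-1\right) \left(-1\right) \left(-1\right) + 4\right) 1\right) 70 = \left(-153 + \left(-1 + 4\right) 1\right) 70 = \left(-153 + 3 \cdot 1\right) 70 = \left(-153 + 3\right) 70 = \left(-150\right) 70 = -10500$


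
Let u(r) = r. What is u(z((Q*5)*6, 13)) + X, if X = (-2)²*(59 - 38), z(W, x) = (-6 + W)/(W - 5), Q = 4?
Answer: 9774/115 ≈ 84.991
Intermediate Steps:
z(W, x) = (-6 + W)/(-5 + W)
X = 84 (X = 4*21 = 84)
u(z((Q*5)*6, 13)) + X = (-6 + (4*5)*6)/(-5 + (4*5)*6) + 84 = (-6 + 20*6)/(-5 + 20*6) + 84 = (-6 + 120)/(-5 + 120) + 84 = 114/115 + 84 = 9774/115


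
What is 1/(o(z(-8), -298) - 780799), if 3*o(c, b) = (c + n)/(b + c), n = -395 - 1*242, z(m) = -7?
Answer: -915/714430441 ≈ -1.2807e-6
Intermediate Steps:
n = -637 (n = -395 - 242 = -637)
o(c, b) = (-637 + c)/(3*(b + c)) (o(c, b) = ((c - 637)/(b + c))/3 = ((-637 + c)/(b + c))/3 = (-637 + c)/(3*(b + c)))
1/(o(z(-8), -298) - 780799) = 1/((-637 - 7)/(3*(-298 - 7)) - 780799) = 1/((⅓)*(-644)/(-305) - 780799) = 1/((⅓)*(-1/305)*(-644) - 780799) = 1/(644/915 - 780799) = 1/(-714430441/915) = -915/714430441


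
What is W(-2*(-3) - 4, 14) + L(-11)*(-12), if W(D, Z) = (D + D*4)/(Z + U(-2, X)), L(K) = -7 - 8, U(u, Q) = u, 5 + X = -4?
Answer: 1085/6 ≈ 180.83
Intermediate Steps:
X = -9 (X = -5 - 4 = -9)
L(K) = -15
W(D, Z) = 5*D/(-2 + Z) (W(D, Z) = (D + D*4)/(Z - 2) = (D + 4*D)/(-2 + Z) = (5*D)/(-2 + Z) = 5*D/(-2 + Z))
W(-2*(-3) - 4, 14) + L(-11)*(-12) = 5*(-2*(-3) - 4)/(-2 + 14) - 15*(-12) = 5*(6 - 4)/12 + 180 = 5*2*(1/12) + 180 = ⅚ + 180 = 1085/6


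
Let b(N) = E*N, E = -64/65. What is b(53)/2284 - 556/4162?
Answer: -12082658/77236315 ≈ -0.15644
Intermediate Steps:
E = -64/65 (E = -64*1/65 = -64/65 ≈ -0.98462)
b(N) = -64*N/65
b(53)/2284 - 556/4162 = -64/65*53/2284 - 556/4162 = -3392/65*1/2284 - 556*1/4162 = -848/37115 - 278/2081 = -12082658/77236315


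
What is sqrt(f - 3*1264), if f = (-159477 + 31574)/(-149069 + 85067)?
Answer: I*sqrt(15524816719362)/64002 ≈ 61.563*I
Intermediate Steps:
f = 127903/64002 (f = -127903/(-64002) = -127903*(-1/64002) = 127903/64002 ≈ 1.9984)
sqrt(f - 3*1264) = sqrt(127903/64002 - 3*1264) = sqrt(127903/64002 - 3792) = sqrt(-242567681/64002) = I*sqrt(15524816719362)/64002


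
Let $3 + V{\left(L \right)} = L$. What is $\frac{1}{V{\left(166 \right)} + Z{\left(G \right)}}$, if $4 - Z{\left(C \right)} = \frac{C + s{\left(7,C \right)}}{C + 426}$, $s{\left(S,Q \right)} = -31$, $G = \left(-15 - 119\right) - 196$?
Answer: $\frac{96}{16393} \approx 0.0058562$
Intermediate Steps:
$G = -330$ ($G = -134 - 196 = -330$)
$V{\left(L \right)} = -3 + L$
$Z{\left(C \right)} = 4 - \frac{-31 + C}{426 + C}$ ($Z{\left(C \right)} = 4 - \frac{C - 31}{C + 426} = 4 - \frac{-31 + C}{426 + C}$)
$\frac{1}{V{\left(166 \right)} + Z{\left(G \right)}} = \frac{1}{\left(-3 + 166\right) + \frac{1735 + 3 \left(-330\right)}{426 - 330}} = \frac{1}{163 + \frac{1735 - 990}{96}} = \frac{1}{163 + \frac{1}{96} \cdot 745} = \frac{1}{163 + \frac{745}{96}} = \frac{1}{\frac{16393}{96}} = \frac{96}{16393}$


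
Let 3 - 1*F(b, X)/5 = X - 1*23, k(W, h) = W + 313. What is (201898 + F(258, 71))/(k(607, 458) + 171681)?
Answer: 201673/172601 ≈ 1.1684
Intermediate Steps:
k(W, h) = 313 + W
F(b, X) = 130 - 5*X (F(b, X) = 15 - 5*(X - 1*23) = 15 - 5*(X - 23) = 15 - 5*(-23 + X) = 15 + (115 - 5*X) = 130 - 5*X)
(201898 + F(258, 71))/(k(607, 458) + 171681) = (201898 + (130 - 5*71))/((313 + 607) + 171681) = (201898 + (130 - 355))/(920 + 171681) = (201898 - 225)/172601 = 201673*(1/172601) = 201673/172601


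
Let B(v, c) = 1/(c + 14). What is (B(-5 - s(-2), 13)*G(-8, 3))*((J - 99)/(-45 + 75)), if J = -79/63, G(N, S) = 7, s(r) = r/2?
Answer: -3158/3645 ≈ -0.86639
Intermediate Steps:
s(r) = r/2 (s(r) = r*(1/2) = r/2)
B(v, c) = 1/(14 + c)
J = -79/63 (J = -79*1/63 = -79/63 ≈ -1.2540)
(B(-5 - s(-2), 13)*G(-8, 3))*((J - 99)/(-45 + 75)) = (7/(14 + 13))*((-79/63 - 99)/(-45 + 75)) = (7/27)*(-6316/63/30) = ((1/27)*7)*(-6316/63*1/30) = (7/27)*(-3158/945) = -3158/3645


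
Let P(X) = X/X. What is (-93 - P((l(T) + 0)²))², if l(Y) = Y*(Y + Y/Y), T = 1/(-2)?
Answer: 8836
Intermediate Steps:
T = -½ ≈ -0.50000
l(Y) = Y*(1 + Y) (l(Y) = Y*(Y + 1) = Y*(1 + Y))
P(X) = 1
(-93 - P((l(T) + 0)²))² = (-93 - 1*1)² = (-93 - 1)² = (-94)² = 8836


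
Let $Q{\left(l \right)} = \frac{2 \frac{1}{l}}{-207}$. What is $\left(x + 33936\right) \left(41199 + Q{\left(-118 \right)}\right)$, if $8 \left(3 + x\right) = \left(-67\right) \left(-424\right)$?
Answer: $\frac{18860576435792}{12213} \approx 1.5443 \cdot 10^{9}$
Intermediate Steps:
$Q{\left(l \right)} = - \frac{2}{207 l}$ ($Q{\left(l \right)} = \frac{2}{l} \left(- \frac{1}{207}\right) = - \frac{2}{207 l}$)
$x = 3548$ ($x = -3 + \frac{\left(-67\right) \left(-424\right)}{8} = -3 + \frac{1}{8} \cdot 28408 = -3 + 3551 = 3548$)
$\left(x + 33936\right) \left(41199 + Q{\left(-118 \right)}\right) = \left(3548 + 33936\right) \left(41199 - \frac{2}{207 \left(-118\right)}\right) = 37484 \left(41199 - - \frac{1}{12213}\right) = 37484 \left(41199 + \frac{1}{12213}\right) = 37484 \cdot \frac{503163388}{12213} = \frac{18860576435792}{12213}$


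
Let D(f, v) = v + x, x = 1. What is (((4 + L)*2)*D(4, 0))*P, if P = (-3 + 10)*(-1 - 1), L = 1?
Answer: -140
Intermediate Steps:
D(f, v) = 1 + v (D(f, v) = v + 1 = 1 + v)
P = -14 (P = 7*(-2) = -14)
(((4 + L)*2)*D(4, 0))*P = (((4 + 1)*2)*(1 + 0))*(-14) = ((5*2)*1)*(-14) = (10*1)*(-14) = 10*(-14) = -140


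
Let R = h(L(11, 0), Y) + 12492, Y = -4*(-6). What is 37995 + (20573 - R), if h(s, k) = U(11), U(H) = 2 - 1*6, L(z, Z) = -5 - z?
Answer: 46080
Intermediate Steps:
Y = 24
U(H) = -4 (U(H) = 2 - 6 = -4)
h(s, k) = -4
R = 12488 (R = -4 + 12492 = 12488)
37995 + (20573 - R) = 37995 + (20573 - 1*12488) = 37995 + (20573 - 12488) = 37995 + 8085 = 46080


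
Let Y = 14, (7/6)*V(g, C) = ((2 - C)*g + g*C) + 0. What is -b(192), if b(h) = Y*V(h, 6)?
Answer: -4608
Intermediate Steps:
V(g, C) = 6*C*g/7 + 6*g*(2 - C)/7 (V(g, C) = 6*(((2 - C)*g + g*C) + 0)/7 = 6*((g*(2 - C) + C*g) + 0)/7 = 6*((C*g + g*(2 - C)) + 0)/7 = 6*(C*g + g*(2 - C))/7 = 6*C*g/7 + 6*g*(2 - C)/7)
b(h) = 24*h (b(h) = 14*(12*h/7) = 24*h)
-b(192) = -24*192 = -1*4608 = -4608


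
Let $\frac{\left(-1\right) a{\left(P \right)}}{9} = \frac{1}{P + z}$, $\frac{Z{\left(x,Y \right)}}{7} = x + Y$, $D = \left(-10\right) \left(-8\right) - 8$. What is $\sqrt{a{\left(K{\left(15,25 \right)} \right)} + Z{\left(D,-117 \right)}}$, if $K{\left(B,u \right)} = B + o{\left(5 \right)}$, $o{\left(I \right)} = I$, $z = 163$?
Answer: $\frac{i \sqrt{1172298}}{61} \approx 17.75 i$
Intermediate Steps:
$D = 72$ ($D = 80 - 8 = 72$)
$Z{\left(x,Y \right)} = 7 Y + 7 x$ ($Z{\left(x,Y \right)} = 7 \left(x + Y\right) = 7 \left(Y + x\right) = 7 Y + 7 x$)
$K{\left(B,u \right)} = 5 + B$ ($K{\left(B,u \right)} = B + 5 = 5 + B$)
$a{\left(P \right)} = - \frac{9}{163 + P}$ ($a{\left(P \right)} = - \frac{9}{P + 163} = - \frac{9}{163 + P}$)
$\sqrt{a{\left(K{\left(15,25 \right)} \right)} + Z{\left(D,-117 \right)}} = \sqrt{- \frac{9}{163 + \left(5 + 15\right)} + \left(7 \left(-117\right) + 7 \cdot 72\right)} = \sqrt{- \frac{9}{163 + 20} + \left(-819 + 504\right)} = \sqrt{- \frac{9}{183} - 315} = \sqrt{\left(-9\right) \frac{1}{183} - 315} = \sqrt{- \frac{3}{61} - 315} = \sqrt{- \frac{19218}{61}} = \frac{i \sqrt{1172298}}{61}$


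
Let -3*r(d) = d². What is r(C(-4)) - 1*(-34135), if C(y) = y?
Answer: 102389/3 ≈ 34130.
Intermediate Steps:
r(d) = -d²/3
r(C(-4)) - 1*(-34135) = -⅓*(-4)² - 1*(-34135) = -⅓*16 + 34135 = -16/3 + 34135 = 102389/3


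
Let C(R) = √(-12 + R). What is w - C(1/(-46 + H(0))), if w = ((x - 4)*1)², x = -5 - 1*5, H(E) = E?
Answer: 196 - I*√25438/46 ≈ 196.0 - 3.4672*I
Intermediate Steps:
x = -10 (x = -5 - 5 = -10)
w = 196 (w = ((-10 - 4)*1)² = (-14*1)² = (-14)² = 196)
w - C(1/(-46 + H(0))) = 196 - √(-12 + 1/(-46 + 0)) = 196 - √(-12 + 1/(-46)) = 196 - √(-12 - 1/46) = 196 - √(-553/46) = 196 - I*√25438/46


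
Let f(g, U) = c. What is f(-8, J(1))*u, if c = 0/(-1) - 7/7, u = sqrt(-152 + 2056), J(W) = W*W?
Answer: -4*sqrt(119) ≈ -43.635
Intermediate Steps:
J(W) = W**2
u = 4*sqrt(119) (u = sqrt(1904) = 4*sqrt(119) ≈ 43.635)
c = -1 (c = 0*(-1) - 7*1/7 = 0 - 1 = -1)
f(g, U) = -1
f(-8, J(1))*u = -4*sqrt(119)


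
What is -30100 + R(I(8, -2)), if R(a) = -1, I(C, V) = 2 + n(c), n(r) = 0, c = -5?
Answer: -30101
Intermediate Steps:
I(C, V) = 2 (I(C, V) = 2 + 0 = 2)
-30100 + R(I(8, -2)) = -30100 - 1 = -30101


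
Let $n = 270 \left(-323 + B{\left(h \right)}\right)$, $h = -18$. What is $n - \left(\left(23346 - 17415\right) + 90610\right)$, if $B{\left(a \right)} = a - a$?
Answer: $-183751$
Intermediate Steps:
$B{\left(a \right)} = 0$
$n = -87210$ ($n = 270 \left(-323 + 0\right) = 270 \left(-323\right) = -87210$)
$n - \left(\left(23346 - 17415\right) + 90610\right) = -87210 - \left(\left(23346 - 17415\right) + 90610\right) = -87210 - \left(5931 + 90610\right) = -87210 - 96541 = -183751$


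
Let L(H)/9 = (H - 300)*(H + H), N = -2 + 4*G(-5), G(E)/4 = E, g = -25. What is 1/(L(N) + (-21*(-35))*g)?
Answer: 1/545457 ≈ 1.8333e-6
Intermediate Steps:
G(E) = 4*E
N = -82 (N = -2 + 4*(4*(-5)) = -2 + 4*(-20) = -2 - 80 = -82)
L(H) = 18*H*(-300 + H) (L(H) = 9*((H - 300)*(H + H)) = 9*((-300 + H)*(2*H)) = 9*(2*H*(-300 + H)) = 18*H*(-300 + H))
1/(L(N) + (-21*(-35))*g) = 1/(18*(-82)*(-300 - 82) - 21*(-35)*(-25)) = 1/(18*(-82)*(-382) + 735*(-25)) = 1/(563832 - 18375) = 1/545457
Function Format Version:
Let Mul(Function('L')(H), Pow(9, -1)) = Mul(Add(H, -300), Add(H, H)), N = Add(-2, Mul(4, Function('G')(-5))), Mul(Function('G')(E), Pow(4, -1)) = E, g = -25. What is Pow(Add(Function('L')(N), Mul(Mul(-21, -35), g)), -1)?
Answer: Rational(1, 545457) ≈ 1.8333e-6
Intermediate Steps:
Function('G')(E) = Mul(4, E)
N = -82 (N = Add(-2, Mul(4, Mul(4, -5))) = Add(-2, Mul(4, -20)) = Add(-2, -80) = -82)
Function('L')(H) = Mul(18, H, Add(-300, H)) (Function('L')(H) = Mul(9, Mul(Add(H, -300), Add(H, H))) = Mul(9, Mul(Add(-300, H), Mul(2, H))) = Mul(9, Mul(2, H, Add(-300, H))) = Mul(18, H, Add(-300, H)))
Pow(Add(Function('L')(N), Mul(Mul(-21, -35), g)), -1) = Pow(Add(Mul(18, -82, Add(-300, -82)), Mul(Mul(-21, -35), -25)), -1) = Pow(Add(Mul(18, -82, -382), Mul(735, -25)), -1) = Pow(Add(563832, -18375), -1) = Pow(545457, -1) = Rational(1, 545457)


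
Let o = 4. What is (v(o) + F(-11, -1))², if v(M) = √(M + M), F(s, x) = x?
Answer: 9 - 4*√2 ≈ 3.3431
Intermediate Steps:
v(M) = √2*√M (v(M) = √(2*M) = √2*√M)
(v(o) + F(-11, -1))² = (√2*√4 - 1)² = (√2*2 - 1)² = (2*√2 - 1)² = (-1 + 2*√2)²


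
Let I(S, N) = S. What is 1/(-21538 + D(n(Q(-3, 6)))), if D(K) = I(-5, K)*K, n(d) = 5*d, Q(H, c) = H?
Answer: -1/21463 ≈ -4.6592e-5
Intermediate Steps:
D(K) = -5*K
1/(-21538 + D(n(Q(-3, 6)))) = 1/(-21538 - 25*(-3)) = 1/(-21538 - 5*(-15)) = 1/(-21538 + 75) = 1/(-21463) = -1/21463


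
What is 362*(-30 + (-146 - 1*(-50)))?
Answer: -45612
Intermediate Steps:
362*(-30 + (-146 - 1*(-50))) = 362*(-30 + (-146 + 50)) = 362*(-30 - 96) = 362*(-126) = -45612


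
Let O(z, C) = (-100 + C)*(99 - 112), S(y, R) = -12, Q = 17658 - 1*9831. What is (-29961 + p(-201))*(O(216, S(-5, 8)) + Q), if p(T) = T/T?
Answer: -278118680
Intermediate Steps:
Q = 7827 (Q = 17658 - 9831 = 7827)
p(T) = 1
O(z, C) = 1300 - 13*C (O(z, C) = (-100 + C)*(-13) = 1300 - 13*C)
(-29961 + p(-201))*(O(216, S(-5, 8)) + Q) = (-29961 + 1)*((1300 - 13*(-12)) + 7827) = -29960*((1300 + 156) + 7827) = -29960*(1456 + 7827) = -29960*9283 = -278118680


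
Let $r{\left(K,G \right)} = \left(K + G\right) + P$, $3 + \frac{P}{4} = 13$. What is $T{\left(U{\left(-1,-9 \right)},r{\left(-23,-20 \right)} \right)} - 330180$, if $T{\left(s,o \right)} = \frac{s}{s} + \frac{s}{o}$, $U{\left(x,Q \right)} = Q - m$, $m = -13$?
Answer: $- \frac{990541}{3} \approx -3.3018 \cdot 10^{5}$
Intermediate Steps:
$P = 40$ ($P = -12 + 4 \cdot 13 = -12 + 52 = 40$)
$U{\left(x,Q \right)} = 13 + Q$ ($U{\left(x,Q \right)} = Q - -13 = Q + 13 = 13 + Q$)
$r{\left(K,G \right)} = 40 + G + K$ ($r{\left(K,G \right)} = \left(K + G\right) + 40 = \left(G + K\right) + 40 = 40 + G + K$)
$T{\left(s,o \right)} = 1 + \frac{s}{o}$
$T{\left(U{\left(-1,-9 \right)},r{\left(-23,-20 \right)} \right)} - 330180 = \frac{\left(40 - 20 - 23\right) + \left(13 - 9\right)}{40 - 20 - 23} - 330180 = \frac{-3 + 4}{-3} - 330180 = \left(- \frac{1}{3}\right) 1 - 330180 = - \frac{1}{3} - 330180 = - \frac{990541}{3}$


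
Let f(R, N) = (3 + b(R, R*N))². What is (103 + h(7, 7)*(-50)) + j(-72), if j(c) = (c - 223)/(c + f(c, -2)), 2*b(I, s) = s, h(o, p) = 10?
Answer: -2204836/5553 ≈ -397.05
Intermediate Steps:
b(I, s) = s/2
f(R, N) = (3 + N*R/2)² (f(R, N) = (3 + (R*N)/2)² = (3 + (N*R)/2)² = (3 + N*R/2)²)
j(c) = (-223 + c)/(c + (6 - 2*c)²/4) (j(c) = (c - 223)/(c + (6 - 2*c)²/4) = (-223 + c)/(c + (6 - 2*c)²/4))
(103 + h(7, 7)*(-50)) + j(-72) = (103 + 10*(-50)) + (-223 - 72)/(-72 + (3 - 1*(-72))²) = (103 - 500) - 295/(-72 + (3 + 72)²) = -397 - 295/(-72 + 75²) = -397 - 295/(-72 + 5625) = -397 - 295/5553 = -2204836/5553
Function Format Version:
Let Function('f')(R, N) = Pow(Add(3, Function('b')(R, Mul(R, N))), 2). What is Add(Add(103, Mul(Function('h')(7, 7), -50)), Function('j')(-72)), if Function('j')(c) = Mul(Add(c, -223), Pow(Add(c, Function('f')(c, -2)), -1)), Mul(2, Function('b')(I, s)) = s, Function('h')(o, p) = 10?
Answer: Rational(-2204836, 5553) ≈ -397.05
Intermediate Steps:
Function('b')(I, s) = Mul(Rational(1, 2), s)
Function('f')(R, N) = Pow(Add(3, Mul(Rational(1, 2), N, R)), 2) (Function('f')(R, N) = Pow(Add(3, Mul(Rational(1, 2), Mul(R, N))), 2) = Pow(Add(3, Mul(Rational(1, 2), Mul(N, R))), 2) = Pow(Add(3, Mul(Rational(1, 2), N, R)), 2))
Function('j')(c) = Mul(Pow(Add(c, Mul(Rational(1, 4), Pow(Add(6, Mul(-2, c)), 2))), -1), Add(-223, c)) (Function('j')(c) = Mul(Add(c, -223), Pow(Add(c, Mul(Rational(1, 4), Pow(Add(6, Mul(-2, c)), 2))), -1)) = Mul(Add(-223, c), Pow(Add(c, Mul(Rational(1, 4), Pow(Add(6, Mul(-2, c)), 2))), -1)) = Mul(Pow(Add(c, Mul(Rational(1, 4), Pow(Add(6, Mul(-2, c)), 2))), -1), Add(-223, c)))
Add(Add(103, Mul(Function('h')(7, 7), -50)), Function('j')(-72)) = Add(Add(103, Mul(10, -50)), Mul(Pow(Add(-72, Pow(Add(3, Mul(-1, -72)), 2)), -1), Add(-223, -72))) = Add(Add(103, -500), Mul(Pow(Add(-72, Pow(Add(3, 72), 2)), -1), -295)) = Add(-397, Mul(Pow(Add(-72, Pow(75, 2)), -1), -295)) = Add(-397, Mul(Pow(Add(-72, 5625), -1), -295)) = Add(-397, Mul(Pow(5553, -1), -295)) = Add(-397, Mul(Rational(1, 5553), -295)) = Add(-397, Rational(-295, 5553)) = Rational(-2204836, 5553)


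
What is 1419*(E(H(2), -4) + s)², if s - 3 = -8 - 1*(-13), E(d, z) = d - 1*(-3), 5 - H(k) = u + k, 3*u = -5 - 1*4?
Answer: 410091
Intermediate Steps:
u = -3 (u = (-5 - 1*4)/3 = (-5 - 4)/3 = (⅓)*(-9) = -3)
H(k) = 8 - k (H(k) = 5 - (-3 + k) = 5 + (3 - k) = 8 - k)
E(d, z) = 3 + d (E(d, z) = d + 3 = 3 + d)
s = 8 (s = 3 + (-8 - 1*(-13)) = 3 + (-8 + 13) = 3 + 5 = 8)
1419*(E(H(2), -4) + s)² = 1419*((3 + (8 - 1*2)) + 8)² = 1419*((3 + (8 - 2)) + 8)² = 1419*((3 + 6) + 8)² = 1419*(9 + 8)² = 1419*17² = 1419*289 = 410091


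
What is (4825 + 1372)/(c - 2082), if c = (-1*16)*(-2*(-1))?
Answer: -6197/2114 ≈ -2.9314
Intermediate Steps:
c = -32 (c = -16*2 = -32)
(4825 + 1372)/(c - 2082) = (4825 + 1372)/(-32 - 2082) = 6197/(-2114) = 6197*(-1/2114) = -6197/2114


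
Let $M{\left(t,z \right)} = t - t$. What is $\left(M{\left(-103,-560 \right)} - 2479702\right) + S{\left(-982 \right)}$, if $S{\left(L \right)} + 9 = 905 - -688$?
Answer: $-2478118$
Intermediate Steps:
$M{\left(t,z \right)} = 0$
$S{\left(L \right)} = 1584$ ($S{\left(L \right)} = -9 + \left(905 - -688\right) = -9 + \left(905 + 688\right) = -9 + 1593 = 1584$)
$\left(M{\left(-103,-560 \right)} - 2479702\right) + S{\left(-982 \right)} = \left(0 - 2479702\right) + 1584 = -2479702 + 1584 = -2478118$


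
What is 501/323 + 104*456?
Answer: 15318453/323 ≈ 47426.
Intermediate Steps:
501/323 + 104*456 = 501*(1/323) + 47424 = 501/323 + 47424 = 15318453/323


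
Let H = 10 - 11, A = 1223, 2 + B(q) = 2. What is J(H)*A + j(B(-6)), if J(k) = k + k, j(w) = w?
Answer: -2446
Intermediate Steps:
B(q) = 0 (B(q) = -2 + 2 = 0)
H = -1
J(k) = 2*k
J(H)*A + j(B(-6)) = (2*(-1))*1223 + 0 = -2*1223 + 0 = -2446 + 0 = -2446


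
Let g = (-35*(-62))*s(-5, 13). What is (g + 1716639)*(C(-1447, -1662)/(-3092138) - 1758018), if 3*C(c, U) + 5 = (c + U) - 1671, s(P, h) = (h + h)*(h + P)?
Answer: -11785316841573091111/3092138 ≈ -3.8114e+12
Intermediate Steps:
s(P, h) = 2*h*(P + h) (s(P, h) = (2*h)*(P + h) = 2*h*(P + h))
C(c, U) = -1676/3 + U/3 + c/3 (C(c, U) = -5/3 + ((c + U) - 1671)/3 = -5/3 + ((U + c) - 1671)/3 = -5/3 + (-1671 + U + c)/3 = -5/3 + (-557 + U/3 + c/3) = -1676/3 + U/3 + c/3)
g = 451360 (g = (-35*(-62))*(2*13*(-5 + 13)) = 2170*(2*13*8) = 2170*208 = 451360)
(g + 1716639)*(C(-1447, -1662)/(-3092138) - 1758018) = (451360 + 1716639)*((-1676/3 + (⅓)*(-1662) + (⅓)*(-1447))/(-3092138) - 1758018) = 2167999*((-1676/3 - 554 - 1447/3)*(-1/3092138) - 1758018) = 2167999*(-1595*(-1/3092138) - 1758018) = 2167999*(1595/3092138 - 1758018) = 2167999*(-5436034260889/3092138) = -11785316841573091111/3092138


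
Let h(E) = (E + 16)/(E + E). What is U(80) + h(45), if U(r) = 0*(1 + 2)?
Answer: 61/90 ≈ 0.67778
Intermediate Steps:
U(r) = 0 (U(r) = 0*3 = 0)
h(E) = (16 + E)/(2*E) (h(E) = (16 + E)/((2*E)) = (16 + E)*(1/(2*E)) = (16 + E)/(2*E))
U(80) + h(45) = 0 + (½)*(16 + 45)/45 = 0 + (½)*(1/45)*61 = 0 + 61/90 = 61/90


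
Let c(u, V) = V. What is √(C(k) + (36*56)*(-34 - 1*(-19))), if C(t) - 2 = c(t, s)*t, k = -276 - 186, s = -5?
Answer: 2*I*√6982 ≈ 167.12*I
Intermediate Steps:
k = -462
C(t) = 2 - 5*t
√(C(k) + (36*56)*(-34 - 1*(-19))) = √((2 - 5*(-462)) + (36*56)*(-34 - 1*(-19))) = √((2 + 2310) + 2016*(-34 + 19)) = √(2312 + 2016*(-15)) = √(2312 - 30240) = √(-27928) = 2*I*√6982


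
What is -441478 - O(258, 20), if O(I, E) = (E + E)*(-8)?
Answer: -441158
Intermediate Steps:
O(I, E) = -16*E (O(I, E) = (2*E)*(-8) = -16*E)
-441478 - O(258, 20) = -441478 - (-16)*20 = -441478 - 1*(-320) = -441478 + 320 = -441158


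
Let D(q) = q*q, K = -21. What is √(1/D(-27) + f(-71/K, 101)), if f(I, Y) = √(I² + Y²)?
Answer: √(49 + 1701*√4503682)/189 ≈ 10.053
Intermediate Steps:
D(q) = q²
√(1/D(-27) + f(-71/K, 101)) = √(1/((-27)²) + √((-71/(-21))² + 101²)) = √(1/729 + √((-71*(-1/21))² + 10201)) = √(1/729 + √((71/21)² + 10201)) = √(1/729 + √(5041/441 + 10201)) = √(1/729 + √(4503682/441)) = √(1/729 + √4503682/21)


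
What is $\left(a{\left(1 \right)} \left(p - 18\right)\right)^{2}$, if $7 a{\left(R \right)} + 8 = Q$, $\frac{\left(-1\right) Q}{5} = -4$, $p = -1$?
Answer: $\frac{51984}{49} \approx 1060.9$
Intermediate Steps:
$Q = 20$ ($Q = \left(-5\right) \left(-4\right) = 20$)
$a{\left(R \right)} = \frac{12}{7}$ ($a{\left(R \right)} = - \frac{8}{7} + \frac{1}{7} \cdot 20 = - \frac{8}{7} + \frac{20}{7} = \frac{12}{7}$)
$\left(a{\left(1 \right)} \left(p - 18\right)\right)^{2} = \left(\frac{12 \left(-1 - 18\right)}{7}\right)^{2} = \left(\frac{12}{7} \left(-19\right)\right)^{2} = \left(- \frac{228}{7}\right)^{2} = \frac{51984}{49}$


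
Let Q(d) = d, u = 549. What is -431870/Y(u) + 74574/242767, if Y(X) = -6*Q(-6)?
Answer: -52420549813/4369806 ≈ -11996.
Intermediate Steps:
Y(X) = 36 (Y(X) = -6*(-6) = 36)
-431870/Y(u) + 74574/242767 = -431870/36 + 74574/242767 = -431870*1/36 + 74574*(1/242767) = -215935/18 + 74574/242767 = -52420549813/4369806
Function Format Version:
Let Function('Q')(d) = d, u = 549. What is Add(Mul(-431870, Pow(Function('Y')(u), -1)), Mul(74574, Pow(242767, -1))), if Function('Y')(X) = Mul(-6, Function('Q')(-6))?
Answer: Rational(-52420549813, 4369806) ≈ -11996.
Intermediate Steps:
Function('Y')(X) = 36 (Function('Y')(X) = Mul(-6, -6) = 36)
Add(Mul(-431870, Pow(Function('Y')(u), -1)), Mul(74574, Pow(242767, -1))) = Add(Mul(-431870, Pow(36, -1)), Mul(74574, Pow(242767, -1))) = Add(Mul(-431870, Rational(1, 36)), Mul(74574, Rational(1, 242767))) = Add(Rational(-215935, 18), Rational(74574, 242767)) = Rational(-52420549813, 4369806)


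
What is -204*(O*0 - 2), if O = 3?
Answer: 408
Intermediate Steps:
-204*(O*0 - 2) = -204*(3*0 - 2) = -204*(0 - 2) = -204*(-2) = 408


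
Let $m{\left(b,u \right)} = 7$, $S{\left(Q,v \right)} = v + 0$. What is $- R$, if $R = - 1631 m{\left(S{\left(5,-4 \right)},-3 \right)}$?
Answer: $11417$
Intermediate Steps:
$S{\left(Q,v \right)} = v$
$R = -11417$ ($R = \left(-1631\right) 7 = -11417$)
$- R = \left(-1\right) \left(-11417\right) = 11417$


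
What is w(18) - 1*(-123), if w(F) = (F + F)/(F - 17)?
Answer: 159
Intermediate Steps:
w(F) = 2*F/(-17 + F) (w(F) = (2*F)/(-17 + F) = 2*F/(-17 + F))
w(18) - 1*(-123) = 2*18/(-17 + 18) - 1*(-123) = 2*18/1 + 123 = 2*18*1 + 123 = 36 + 123 = 159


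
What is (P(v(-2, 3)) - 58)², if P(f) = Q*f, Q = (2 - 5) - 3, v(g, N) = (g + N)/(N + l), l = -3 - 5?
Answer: 80656/25 ≈ 3226.2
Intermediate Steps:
l = -8
v(g, N) = (N + g)/(-8 + N) (v(g, N) = (g + N)/(N - 8) = (N + g)/(-8 + N))
Q = -6 (Q = -3 - 3 = -6)
P(f) = -6*f
(P(v(-2, 3)) - 58)² = (-6*(3 - 2)/(-8 + 3) - 58)² = (-6/(-5) - 58)² = (-(-6)/5 - 58)² = (-6*(-⅕) - 58)² = (6/5 - 58)² = (-284/5)² = 80656/25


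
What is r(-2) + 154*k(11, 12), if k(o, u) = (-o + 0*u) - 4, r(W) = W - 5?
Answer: -2317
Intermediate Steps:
r(W) = -5 + W
k(o, u) = -4 - o (k(o, u) = (-o + 0) - 4 = -o - 4 = -4 - o)
r(-2) + 154*k(11, 12) = (-5 - 2) + 154*(-4 - 1*11) = -7 + 154*(-4 - 11) = -7 + 154*(-15) = -7 - 2310 = -2317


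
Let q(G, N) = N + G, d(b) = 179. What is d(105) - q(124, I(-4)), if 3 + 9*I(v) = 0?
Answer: 166/3 ≈ 55.333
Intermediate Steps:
I(v) = -⅓ (I(v) = -⅓ + (⅑)*0 = -⅓ + 0 = -⅓)
q(G, N) = G + N
d(105) - q(124, I(-4)) = 179 - (124 - ⅓) = 179 - 1*371/3 = 179 - 371/3 = 166/3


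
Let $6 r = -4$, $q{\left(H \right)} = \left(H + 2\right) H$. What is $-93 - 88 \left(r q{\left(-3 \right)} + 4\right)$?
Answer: $-269$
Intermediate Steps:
$q{\left(H \right)} = H \left(2 + H\right)$ ($q{\left(H \right)} = \left(2 + H\right) H = H \left(2 + H\right)$)
$r = - \frac{2}{3}$ ($r = \frac{1}{6} \left(-4\right) = - \frac{2}{3} \approx -0.66667$)
$-93 - 88 \left(r q{\left(-3 \right)} + 4\right) = -93 - 88 \left(- \frac{2 \left(- 3 \left(2 - 3\right)\right)}{3} + 4\right) = -93 - 88 \left(- \frac{2 \left(\left(-3\right) \left(-1\right)\right)}{3} + 4\right) = -93 - 88 \left(\left(- \frac{2}{3}\right) 3 + 4\right) = -93 - 88 \left(-2 + 4\right) = -93 - 176 = -269$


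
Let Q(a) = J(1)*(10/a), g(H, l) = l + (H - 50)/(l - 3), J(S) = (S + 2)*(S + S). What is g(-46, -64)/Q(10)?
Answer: -2096/201 ≈ -10.428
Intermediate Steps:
J(S) = 2*S*(2 + S) (J(S) = (2 + S)*(2*S) = 2*S*(2 + S))
g(H, l) = l + (-50 + H)/(-3 + l)
Q(a) = 60/a (Q(a) = (2*1*(2 + 1))*(10/a) = (2*1*3)*(10/a) = 6*(10/a) = 60/a)
g(-46, -64)/Q(10) = ((-50 - 46 + (-64)² - 3*(-64))/(-3 - 64))/((60/10)) = ((-50 - 46 + 4096 + 192)/(-67))/((60*(⅒))) = -1/67*4192/6 = -4192/67*⅙ = -2096/201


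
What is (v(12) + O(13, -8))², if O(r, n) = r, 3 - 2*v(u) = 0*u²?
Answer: 841/4 ≈ 210.25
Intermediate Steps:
v(u) = 3/2 (v(u) = 3/2 - 0*u² = 3/2 - ½*0 = 3/2 + 0 = 3/2)
(v(12) + O(13, -8))² = (3/2 + 13)² = (29/2)² = 841/4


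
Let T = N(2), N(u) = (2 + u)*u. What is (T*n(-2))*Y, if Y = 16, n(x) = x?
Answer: -256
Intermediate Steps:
N(u) = u*(2 + u)
T = 8 (T = 2*(2 + 2) = 2*4 = 8)
(T*n(-2))*Y = (8*(-2))*16 = -16*16 = -256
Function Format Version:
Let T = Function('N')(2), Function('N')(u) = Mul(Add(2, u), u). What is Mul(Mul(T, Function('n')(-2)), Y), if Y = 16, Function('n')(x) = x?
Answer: -256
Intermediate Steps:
Function('N')(u) = Mul(u, Add(2, u))
T = 8 (T = Mul(2, Add(2, 2)) = Mul(2, 4) = 8)
Mul(Mul(T, Function('n')(-2)), Y) = Mul(Mul(8, -2), 16) = Mul(-16, 16) = -256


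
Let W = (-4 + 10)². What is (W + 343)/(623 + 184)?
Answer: 379/807 ≈ 0.46964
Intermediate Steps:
W = 36 (W = 6² = 36)
(W + 343)/(623 + 184) = (36 + 343)/(623 + 184) = 379/807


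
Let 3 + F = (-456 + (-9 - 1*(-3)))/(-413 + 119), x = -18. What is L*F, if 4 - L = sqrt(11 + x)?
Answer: -40/7 + 10*I*sqrt(7)/7 ≈ -5.7143 + 3.7796*I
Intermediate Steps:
F = -10/7 (F = -3 + (-456 + (-9 - 1*(-3)))/(-413 + 119) = -3 + (-456 + (-9 + 3))/(-294) = -3 + (-456 - 6)*(-1/294) = -3 - 462*(-1/294) = -3 + 11/7 = -10/7 ≈ -1.4286)
L = 4 - I*sqrt(7) (L = 4 - sqrt(11 - 18) = 4 - sqrt(-7) = 4 - I*sqrt(7) ≈ 4.0 - 2.6458*I)
L*F = (4 - I*sqrt(7))*(-10/7) = -40/7 + 10*I*sqrt(7)/7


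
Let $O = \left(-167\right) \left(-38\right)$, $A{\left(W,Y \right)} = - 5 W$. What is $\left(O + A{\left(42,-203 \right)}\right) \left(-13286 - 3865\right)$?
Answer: $-105238536$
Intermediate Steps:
$O = 6346$
$\left(O + A{\left(42,-203 \right)}\right) \left(-13286 - 3865\right) = \left(6346 - 210\right) \left(-13286 - 3865\right) = \left(6346 - 210\right) \left(-17151\right) = 6136 \left(-17151\right) = -105238536$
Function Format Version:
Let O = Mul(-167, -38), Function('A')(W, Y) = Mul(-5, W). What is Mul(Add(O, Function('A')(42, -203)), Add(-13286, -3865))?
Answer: -105238536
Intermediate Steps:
O = 6346
Mul(Add(O, Function('A')(42, -203)), Add(-13286, -3865)) = Mul(Add(6346, Mul(-5, 42)), Add(-13286, -3865)) = Mul(Add(6346, -210), -17151) = Mul(6136, -17151) = -105238536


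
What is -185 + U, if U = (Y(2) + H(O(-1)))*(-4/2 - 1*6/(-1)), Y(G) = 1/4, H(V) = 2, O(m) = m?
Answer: -176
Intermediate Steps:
Y(G) = ¼
U = 9 (U = (¼ + 2)*(-4/2 - 1*6/(-1)) = 9*(-4*½ - 6*(-1))/4 = 9*(-2 + 6)/4 = (9/4)*4 = 9)
-185 + U = -185 + 9 = -176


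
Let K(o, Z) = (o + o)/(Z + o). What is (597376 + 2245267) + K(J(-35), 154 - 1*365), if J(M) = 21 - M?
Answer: 440609553/155 ≈ 2.8426e+6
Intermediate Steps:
K(o, Z) = 2*o/(Z + o) (K(o, Z) = (2*o)/(Z + o) = 2*o/(Z + o))
(597376 + 2245267) + K(J(-35), 154 - 1*365) = (597376 + 2245267) + 2*(21 - 1*(-35))/((154 - 1*365) + (21 - 1*(-35))) = 2842643 + 2*(21 + 35)/((154 - 365) + (21 + 35)) = 2842643 + 2*56/(-211 + 56) = 2842643 + 2*56/(-155) = 2842643 + 2*56*(-1/155) = 2842643 - 112/155 = 440609553/155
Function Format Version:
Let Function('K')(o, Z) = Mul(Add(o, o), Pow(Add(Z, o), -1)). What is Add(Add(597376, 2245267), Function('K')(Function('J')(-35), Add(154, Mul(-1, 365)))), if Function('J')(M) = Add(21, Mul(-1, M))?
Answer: Rational(440609553, 155) ≈ 2.8426e+6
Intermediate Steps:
Function('K')(o, Z) = Mul(2, o, Pow(Add(Z, o), -1)) (Function('K')(o, Z) = Mul(Mul(2, o), Pow(Add(Z, o), -1)) = Mul(2, o, Pow(Add(Z, o), -1)))
Add(Add(597376, 2245267), Function('K')(Function('J')(-35), Add(154, Mul(-1, 365)))) = Add(Add(597376, 2245267), Mul(2, Add(21, Mul(-1, -35)), Pow(Add(Add(154, Mul(-1, 365)), Add(21, Mul(-1, -35))), -1))) = Add(2842643, Mul(2, Add(21, 35), Pow(Add(Add(154, -365), Add(21, 35)), -1))) = Add(2842643, Mul(2, 56, Pow(Add(-211, 56), -1))) = Add(2842643, Mul(2, 56, Pow(-155, -1))) = Add(2842643, Mul(2, 56, Rational(-1, 155))) = Add(2842643, Rational(-112, 155)) = Rational(440609553, 155)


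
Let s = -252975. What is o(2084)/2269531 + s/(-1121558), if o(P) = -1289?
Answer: 572688916463/2545410649298 ≈ 0.22499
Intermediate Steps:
o(2084)/2269531 + s/(-1121558) = -1289/2269531 - 252975/(-1121558) = -1289*1/2269531 - 252975*(-1/1121558) = -1289/2269531 + 252975/1121558 = 572688916463/2545410649298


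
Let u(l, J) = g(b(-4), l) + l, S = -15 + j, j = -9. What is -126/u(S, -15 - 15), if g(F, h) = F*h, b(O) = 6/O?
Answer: -21/2 ≈ -10.500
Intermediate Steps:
S = -24 (S = -15 - 9 = -24)
u(l, J) = -l/2 (u(l, J) = (6/(-4))*l + l = (6*(-¼))*l + l = -3*l/2 + l = -l/2)
-126/u(S, -15 - 15) = -126/((-½*(-24))) = -126/12 = -126*1/12 = -21/2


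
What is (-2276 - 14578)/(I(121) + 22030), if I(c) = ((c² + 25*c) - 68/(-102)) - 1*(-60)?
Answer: -25281/59635 ≈ -0.42393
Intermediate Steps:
I(c) = 182/3 + c² + 25*c (I(c) = ((c² + 25*c) - 68*(-1/102)) + 60 = ((c² + 25*c) + ⅔) + 60 = (⅔ + c² + 25*c) + 60 = 182/3 + c² + 25*c)
(-2276 - 14578)/(I(121) + 22030) = (-2276 - 14578)/((182/3 + 121² + 25*121) + 22030) = -16854/((182/3 + 14641 + 3025) + 22030) = -16854/(53180/3 + 22030) = -16854/119270/3 = -16854*3/119270 = -25281/59635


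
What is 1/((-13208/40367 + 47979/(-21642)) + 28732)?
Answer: 291207538/8366234109873 ≈ 3.4807e-5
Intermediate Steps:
1/((-13208/40367 + 47979/(-21642)) + 28732) = 1/((-13208*1/40367 + 47979*(-1/21642)) + 28732) = 1/((-13208/40367 - 15993/7214) + 28732) = 1/(-740871943/291207538 + 28732) = 1/(8366234109873/291207538) = 291207538/8366234109873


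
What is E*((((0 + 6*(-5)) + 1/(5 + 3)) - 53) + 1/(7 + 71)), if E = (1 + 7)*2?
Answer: -51706/39 ≈ -1325.8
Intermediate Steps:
E = 16 (E = 8*2 = 16)
E*((((0 + 6*(-5)) + 1/(5 + 3)) - 53) + 1/(7 + 71)) = 16*((((0 + 6*(-5)) + 1/(5 + 3)) - 53) + 1/(7 + 71)) = 16*((((0 - 30) + 1/8) - 53) + 1/78) = 16*(((-30 + ⅛) - 53) + 1/78) = 16*((-239/8 - 53) + 1/78) = 16*(-663/8 + 1/78) = 16*(-25853/312) = -51706/39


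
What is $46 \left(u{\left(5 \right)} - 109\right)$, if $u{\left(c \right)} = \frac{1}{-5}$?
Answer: $- \frac{25116}{5} \approx -5023.2$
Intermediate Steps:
$u{\left(c \right)} = - \frac{1}{5}$
$46 \left(u{\left(5 \right)} - 109\right) = 46 \left(- \frac{1}{5} - 109\right) = 46 \left(- \frac{546}{5}\right) = - \frac{25116}{5}$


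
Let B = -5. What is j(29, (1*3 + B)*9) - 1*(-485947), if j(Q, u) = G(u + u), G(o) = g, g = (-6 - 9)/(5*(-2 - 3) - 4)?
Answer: 14092478/29 ≈ 4.8595e+5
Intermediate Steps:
g = 15/29 (g = -15/(5*(-5) - 4) = -15/(-25 - 4) = -15/(-29) = -15*(-1/29) = 15/29 ≈ 0.51724)
G(o) = 15/29
j(Q, u) = 15/29
j(29, (1*3 + B)*9) - 1*(-485947) = 15/29 - 1*(-485947) = 15/29 + 485947 = 14092478/29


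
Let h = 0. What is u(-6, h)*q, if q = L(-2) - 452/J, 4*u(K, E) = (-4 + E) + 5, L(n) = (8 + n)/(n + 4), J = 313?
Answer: 487/1252 ≈ 0.38898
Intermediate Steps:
L(n) = (8 + n)/(4 + n)
u(K, E) = ¼ + E/4 (u(K, E) = ((-4 + E) + 5)/4 = (1 + E)/4 = ¼ + E/4)
q = 487/313 (q = (8 - 2)/(4 - 2) - 452/313 = 6/2 - 452*1/313 = (½)*6 - 452/313 = 3 - 452/313 = 487/313 ≈ 1.5559)
u(-6, h)*q = (¼ + (¼)*0)*(487/313) = (¼ + 0)*(487/313) = (¼)*(487/313) = 487/1252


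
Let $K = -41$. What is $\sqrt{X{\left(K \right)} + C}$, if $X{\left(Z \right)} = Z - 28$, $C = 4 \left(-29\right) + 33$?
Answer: $2 i \sqrt{38} \approx 12.329 i$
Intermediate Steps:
$C = -83$ ($C = -116 + 33 = -83$)
$X{\left(Z \right)} = -28 + Z$
$\sqrt{X{\left(K \right)} + C} = \sqrt{\left(-28 - 41\right) - 83} = \sqrt{-69 - 83} = \sqrt{-152} = 2 i \sqrt{38}$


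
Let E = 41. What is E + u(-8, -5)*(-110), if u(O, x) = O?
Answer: 921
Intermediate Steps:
E + u(-8, -5)*(-110) = 41 - 8*(-110) = 41 + 880 = 921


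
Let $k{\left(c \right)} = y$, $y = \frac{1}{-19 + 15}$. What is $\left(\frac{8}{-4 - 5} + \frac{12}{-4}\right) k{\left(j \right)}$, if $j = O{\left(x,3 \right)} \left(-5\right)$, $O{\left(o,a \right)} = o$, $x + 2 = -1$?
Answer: $\frac{35}{36} \approx 0.97222$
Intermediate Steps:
$x = -3$ ($x = -2 - 1 = -3$)
$j = 15$ ($j = \left(-3\right) \left(-5\right) = 15$)
$y = - \frac{1}{4}$ ($y = \frac{1}{-4} = - \frac{1}{4} \approx -0.25$)
$k{\left(c \right)} = - \frac{1}{4}$
$\left(\frac{8}{-4 - 5} + \frac{12}{-4}\right) k{\left(j \right)} = \left(\frac{8}{-4 - 5} + \frac{12}{-4}\right) \left(- \frac{1}{4}\right) = \left(\frac{8}{-9} + 12 \left(- \frac{1}{4}\right)\right) \left(- \frac{1}{4}\right) = \left(8 \left(- \frac{1}{9}\right) - 3\right) \left(- \frac{1}{4}\right) = \left(- \frac{8}{9} - 3\right) \left(- \frac{1}{4}\right) = \left(- \frac{35}{9}\right) \left(- \frac{1}{4}\right) = \frac{35}{36}$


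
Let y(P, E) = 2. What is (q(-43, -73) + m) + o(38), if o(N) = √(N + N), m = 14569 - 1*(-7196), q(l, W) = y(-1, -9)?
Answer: 21767 + 2*√19 ≈ 21776.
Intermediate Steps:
q(l, W) = 2
m = 21765 (m = 14569 + 7196 = 21765)
o(N) = √2*√N (o(N) = √(2*N) = √2*√N)
(q(-43, -73) + m) + o(38) = (2 + 21765) + √2*√38 = 21767 + 2*√19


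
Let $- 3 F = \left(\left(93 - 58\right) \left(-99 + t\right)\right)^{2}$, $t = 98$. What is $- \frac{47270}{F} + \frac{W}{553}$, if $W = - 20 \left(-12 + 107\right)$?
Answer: $\frac{2174098}{19355} \approx 112.33$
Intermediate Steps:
$F = - \frac{1225}{3}$ ($F = - \frac{\left(\left(93 - 58\right) \left(-99 + 98\right)\right)^{2}}{3} = - \frac{\left(35 \left(-1\right)\right)^{2}}{3} = - \frac{\left(-35\right)^{2}}{3} = \left(- \frac{1}{3}\right) 1225 = - \frac{1225}{3} \approx -408.33$)
$W = -1900$ ($W = \left(-20\right) 95 = -1900$)
$- \frac{47270}{F} + \frac{W}{553} = - \frac{47270}{- \frac{1225}{3}} - \frac{1900}{553} = \left(-47270\right) \left(- \frac{3}{1225}\right) - \frac{1900}{553} = \frac{28362}{245} - \frac{1900}{553} = \frac{2174098}{19355}$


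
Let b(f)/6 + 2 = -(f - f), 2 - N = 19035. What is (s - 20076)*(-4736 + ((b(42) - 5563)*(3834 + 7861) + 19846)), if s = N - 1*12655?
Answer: 3374211234460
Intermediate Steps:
N = -19033 (N = 2 - 1*19035 = 2 - 19035 = -19033)
b(f) = -12 (b(f) = -12 + 6*(-(f - f)) = -12 + 6*(-1*0) = -12 + 6*0 = -12 + 0 = -12)
s = -31688 (s = -19033 - 1*12655 = -19033 - 12655 = -31688)
(s - 20076)*(-4736 + ((b(42) - 5563)*(3834 + 7861) + 19846)) = (-31688 - 20076)*(-4736 + ((-12 - 5563)*(3834 + 7861) + 19846)) = -51764*(-4736 + (-5575*11695 + 19846)) = -51764*(-4736 + (-65199625 + 19846)) = -51764*(-4736 - 65179779) = -51764*(-65184515) = 3374211234460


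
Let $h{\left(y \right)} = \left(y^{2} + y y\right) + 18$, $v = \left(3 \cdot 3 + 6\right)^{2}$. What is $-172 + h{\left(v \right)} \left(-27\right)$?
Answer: $-2734408$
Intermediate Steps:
$v = 225$ ($v = \left(9 + 6\right)^{2} = 15^{2} = 225$)
$h{\left(y \right)} = 18 + 2 y^{2}$ ($h{\left(y \right)} = \left(y^{2} + y^{2}\right) + 18 = 2 y^{2} + 18 = 18 + 2 y^{2}$)
$-172 + h{\left(v \right)} \left(-27\right) = -172 + \left(18 + 2 \cdot 225^{2}\right) \left(-27\right) = -172 + \left(18 + 2 \cdot 50625\right) \left(-27\right) = -172 + \left(18 + 101250\right) \left(-27\right) = -172 + 101268 \left(-27\right) = -172 - 2734236 = -2734408$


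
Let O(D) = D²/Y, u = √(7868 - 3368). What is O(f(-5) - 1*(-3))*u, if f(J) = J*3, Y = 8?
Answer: 540*√5 ≈ 1207.5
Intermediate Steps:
f(J) = 3*J
u = 30*√5 (u = √4500 = 30*√5 ≈ 67.082)
O(D) = D²/8
O(f(-5) - 1*(-3))*u = ((3*(-5) - 1*(-3))²/8)*(30*√5) = ((-15 + 3)²/8)*(30*√5) = ((⅛)*(-12)²)*(30*√5) = ((⅛)*144)*(30*√5) = 18*(30*√5) = 540*√5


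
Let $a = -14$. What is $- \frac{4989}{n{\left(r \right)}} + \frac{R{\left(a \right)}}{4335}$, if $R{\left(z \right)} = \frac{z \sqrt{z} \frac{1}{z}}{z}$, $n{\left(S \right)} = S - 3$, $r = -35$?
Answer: $\frac{4989}{38} - \frac{i \sqrt{14}}{60690} \approx 131.29 - 6.1652 \cdot 10^{-5} i$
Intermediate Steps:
$n{\left(S \right)} = -3 + S$
$R{\left(z \right)} = \frac{1}{\sqrt{z}}$ ($R{\left(z \right)} = \frac{z^{\frac{3}{2}} \frac{1}{z}}{z} = \frac{\sqrt{z}}{z} = \frac{1}{\sqrt{z}}$)
$- \frac{4989}{n{\left(r \right)}} + \frac{R{\left(a \right)}}{4335} = - \frac{4989}{-3 - 35} + \frac{1}{i \sqrt{14} \cdot 4335} = - \frac{4989}{-38} + - \frac{i \sqrt{14}}{14} \cdot \frac{1}{4335} = \left(-4989\right) \left(- \frac{1}{38}\right) - \frac{i \sqrt{14}}{60690} = \frac{4989}{38} - \frac{i \sqrt{14}}{60690}$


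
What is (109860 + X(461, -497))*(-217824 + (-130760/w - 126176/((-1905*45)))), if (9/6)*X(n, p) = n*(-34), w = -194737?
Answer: -1084455324877339908416/50081487975 ≈ -2.1654e+10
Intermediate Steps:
X(n, p) = -68*n/3 (X(n, p) = 2*(n*(-34))/3 = 2*(-34*n)/3 = -68*n/3)
(109860 + X(461, -497))*(-217824 + (-130760/w - 126176/((-1905*45)))) = (109860 - 68/3*461)*(-217824 + (-130760/(-194737) - 126176/((-1905*45)))) = (109860 - 31348/3)*(-217824 + (-130760*(-1/194737) - 126176/(-85725))) = 298232*(-217824 + (130760/194737 - 126176*(-1/85725)))/3 = 298232*(-217824 + (130760/194737 + 126176/85725))/3 = 298232*(-217824 + 35780536712/16693829325)/3 = (298232/3)*(-3636280898352088/16693829325) = -1084455324877339908416/50081487975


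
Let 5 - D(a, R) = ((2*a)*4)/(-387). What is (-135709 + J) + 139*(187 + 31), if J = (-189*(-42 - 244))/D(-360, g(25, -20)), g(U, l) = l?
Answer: -637717/5 ≈ -1.2754e+5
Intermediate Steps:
D(a, R) = 5 + 8*a/387 (D(a, R) = 5 - (2*a)*4/(-387) = 5 - 8*a*(-1)/387 = 5 - (-8)*a/387 = 5 + 8*a/387)
J = -110682/5 (J = (-189*(-42 - 244))/(5 + (8/387)*(-360)) = (-189*(-286))/(5 - 320/43) = 54054/(-105/43) = 54054*(-43/105) = -110682/5 ≈ -22136.)
(-135709 + J) + 139*(187 + 31) = (-135709 - 110682/5) + 139*(187 + 31) = -789227/5 + 139*218 = -789227/5 + 30302 = -637717/5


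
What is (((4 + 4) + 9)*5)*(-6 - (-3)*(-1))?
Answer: -765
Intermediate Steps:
(((4 + 4) + 9)*5)*(-6 - (-3)*(-1)) = ((8 + 9)*5)*(-6 - 1*3) = (17*5)*(-6 - 3) = 85*(-9) = -765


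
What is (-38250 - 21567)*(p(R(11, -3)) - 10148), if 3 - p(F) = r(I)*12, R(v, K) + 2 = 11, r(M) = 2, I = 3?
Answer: 608279073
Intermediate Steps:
R(v, K) = 9 (R(v, K) = -2 + 11 = 9)
p(F) = -21 (p(F) = 3 - 2*12 = 3 - 1*24 = 3 - 24 = -21)
(-38250 - 21567)*(p(R(11, -3)) - 10148) = (-38250 - 21567)*(-21 - 10148) = -59817*(-10169) = 608279073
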